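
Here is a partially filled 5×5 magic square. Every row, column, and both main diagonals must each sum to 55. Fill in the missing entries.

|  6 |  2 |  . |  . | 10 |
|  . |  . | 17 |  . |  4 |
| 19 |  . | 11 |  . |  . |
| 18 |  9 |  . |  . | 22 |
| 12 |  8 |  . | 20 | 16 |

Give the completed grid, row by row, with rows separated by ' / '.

6 2 23 14 10 / 0 21 17 13 4 / 19 15 11 7 3 / 18 9 5 1 22 / 12 8 -1 20 16

Using row 5: 12 + 8 + 20 + 16 + ? → (5,3) = 55 − 56 = -1.
Column 1 must total 55; the given cells sum to 55, so (2,1) = 0.
From column 5, 55 − (10 + 4 + 22 + 16) gives (3,5) = 3.
Anti-diagonal must total 55; the given cells sum to 42, so (2,4) = 13.
From row 2, 55 − (0 + 17 + 13 + 4) gives (2,2) = 21.
The remaining cell in column 2 is (3,2) = 55 − 40 = 15.
Main diagonal must total 55; the given cells sum to 54, so (4,4) = 1.
The remaining cell in row 3 is (3,4) = 55 − 48 = 7.
Row 4 must total 55; the given cells sum to 50, so (4,3) = 5.
Column 3 must total 55; the given cells sum to 32, so (1,3) = 23.
Column 4 must total 55; the given cells sum to 41, so (1,4) = 14.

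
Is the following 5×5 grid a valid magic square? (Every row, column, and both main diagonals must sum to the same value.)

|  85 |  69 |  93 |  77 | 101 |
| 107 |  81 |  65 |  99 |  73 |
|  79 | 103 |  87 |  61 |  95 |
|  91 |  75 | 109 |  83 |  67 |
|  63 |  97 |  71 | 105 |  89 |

Row 1: 85 + 69 + 93 + 77 + 101 = 425.
Row 2: 107 + 81 + 65 + 99 + 73 = 425.
Row 3: 79 + 103 + 87 + 61 + 95 = 425.
Row 4: 91 + 75 + 109 + 83 + 67 = 425.
Row 5: 63 + 97 + 71 + 105 + 89 = 425.
Column 1: 85 + 107 + 79 + 91 + 63 = 425.
Column 2: 69 + 81 + 103 + 75 + 97 = 425.
Column 3: 93 + 65 + 87 + 109 + 71 = 425.
Column 4: 77 + 99 + 61 + 83 + 105 = 425.
Column 5: 101 + 73 + 95 + 67 + 89 = 425.
Main diagonal: 85 + 81 + 87 + 83 + 89 = 425.
Anti-diagonal: 101 + 99 + 87 + 75 + 63 = 425.
All lines sum to 425.

Yes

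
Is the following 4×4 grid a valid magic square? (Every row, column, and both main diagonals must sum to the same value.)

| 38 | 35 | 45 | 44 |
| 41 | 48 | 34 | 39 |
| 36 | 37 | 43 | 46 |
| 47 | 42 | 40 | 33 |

Row 1: 38 + 35 + 45 + 44 = 162.
Row 2: 41 + 48 + 34 + 39 = 162.
Row 3: 36 + 37 + 43 + 46 = 162.
Row 4: 47 + 42 + 40 + 33 = 162.
Column 1: 38 + 41 + 36 + 47 = 162.
Column 2: 35 + 48 + 37 + 42 = 162.
Column 3: 45 + 34 + 43 + 40 = 162.
Column 4: 44 + 39 + 46 + 33 = 162.
Main diagonal: 38 + 48 + 43 + 33 = 162.
Anti-diagonal: 44 + 34 + 37 + 47 = 162.
All lines sum to 162.

Yes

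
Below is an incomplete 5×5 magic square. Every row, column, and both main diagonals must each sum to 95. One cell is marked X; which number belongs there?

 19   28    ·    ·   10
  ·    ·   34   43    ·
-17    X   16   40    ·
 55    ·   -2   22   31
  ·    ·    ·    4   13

From row 4, 95 − (55 + (-2) + 22 + 31) gives (4,2) = -11.
The remaining cell in column 4 is (1,4) = 95 − 109 = -14.
Main diagonal needs 95; the known cells sum to 70, so (2,2) = 25.
The remaining cell in anti-diagonal is (5,1) = 95 − 58 = 37.
The remaining cell in row 1 is (1,3) = 95 − 43 = 52.
From column 1, 95 − (19 + (-17) + 55 + 37) gives (2,1) = 1.
Column 3 must total 95; the given cells sum to 100, so (5,3) = -5.
Row 2: 1 + 25 + 34 + 43 + ? = 95, so (2,5) = -8.
Row 5 needs 95; the known cells sum to 49, so (5,2) = 46.
From column 2, 95 − (28 + 25 + (-11) + 46) gives (3,2) = 7.

7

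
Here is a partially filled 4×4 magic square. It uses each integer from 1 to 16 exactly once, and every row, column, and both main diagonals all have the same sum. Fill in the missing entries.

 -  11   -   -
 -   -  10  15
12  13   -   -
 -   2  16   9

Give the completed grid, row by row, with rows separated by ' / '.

14 11 5 4 / 1 8 10 15 / 12 13 3 6 / 7 2 16 9

The entries are 1 through 16, which sum to 136, so each line sums to 136/4 = 34.
Using row 4: 2 + 16 + 9 + ? → (4,1) = 34 − 27 = 7.
Using column 2: 11 + 13 + 2 + ? → (2,2) = 34 − 26 = 8.
From anti-diagonal, 34 − (10 + 13 + 7) gives (1,4) = 4.
The remaining cell in row 2 is (2,1) = 34 − 33 = 1.
Column 1 must total 34; the given cells sum to 20, so (1,1) = 14.
From column 4, 34 − (4 + 15 + 9) gives (3,4) = 6.
Using main diagonal: 14 + 8 + 9 + ? → (3,3) = 34 − 31 = 3.
Using row 1: 14 + 11 + 4 + ? → (1,3) = 34 − 29 = 5.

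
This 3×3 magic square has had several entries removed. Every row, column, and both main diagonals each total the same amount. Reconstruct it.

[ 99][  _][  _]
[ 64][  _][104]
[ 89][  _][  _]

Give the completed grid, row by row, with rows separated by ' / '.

99 74 79 / 64 84 104 / 89 94 69

Column 1 is already complete: 99 + 64 + 89 = 252, so that is the magic constant.
Row 2 must total 252; the given cells sum to 168, so (2,2) = 84.
Using main diagonal: 99 + 84 + ? → (3,3) = 252 − 183 = 69.
Anti-diagonal must total 252; the given cells sum to 173, so (1,3) = 79.
From row 1, 252 − (99 + 79) gives (1,2) = 74.
Row 3 must total 252; the given cells sum to 158, so (3,2) = 94.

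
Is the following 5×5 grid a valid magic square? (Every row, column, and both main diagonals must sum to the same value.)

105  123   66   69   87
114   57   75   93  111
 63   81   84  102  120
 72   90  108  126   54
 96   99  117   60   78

Yes

Row 1: 105 + 123 + 66 + 69 + 87 = 450.
Row 2: 114 + 57 + 75 + 93 + 111 = 450.
Row 3: 63 + 81 + 84 + 102 + 120 = 450.
Row 4: 72 + 90 + 108 + 126 + 54 = 450.
Row 5: 96 + 99 + 117 + 60 + 78 = 450.
Column 1: 105 + 114 + 63 + 72 + 96 = 450.
Column 2: 123 + 57 + 81 + 90 + 99 = 450.
Column 3: 66 + 75 + 84 + 108 + 117 = 450.
Column 4: 69 + 93 + 102 + 126 + 60 = 450.
Column 5: 87 + 111 + 120 + 54 + 78 = 450.
Main diagonal: 105 + 57 + 84 + 126 + 78 = 450.
Anti-diagonal: 87 + 93 + 84 + 90 + 96 = 450.
All lines sum to 450.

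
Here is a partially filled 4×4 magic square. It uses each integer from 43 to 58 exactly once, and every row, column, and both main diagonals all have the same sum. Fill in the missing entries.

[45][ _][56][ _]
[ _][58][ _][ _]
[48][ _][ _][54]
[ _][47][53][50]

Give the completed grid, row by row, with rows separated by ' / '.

45 46 56 55 / 57 58 44 43 / 48 51 49 54 / 52 47 53 50

The entries are 43 through 58, which sum to 808, so each line sums to 808/4 = 202.
Row 4 must total 202; the given cells sum to 150, so (4,1) = 52.
Column 1 must total 202; the given cells sum to 145, so (2,1) = 57.
Using main diagonal: 45 + 58 + 50 + ? → (3,3) = 202 − 153 = 49.
Row 3 must total 202; the given cells sum to 151, so (3,2) = 51.
Column 2 must total 202; the given cells sum to 156, so (1,2) = 46.
Column 3: 56 + 49 + 53 + ? = 202, so (2,3) = 44.
Anti-diagonal must total 202; the given cells sum to 147, so (1,4) = 55.
Row 2 needs 202; the known cells sum to 159, so (2,4) = 43.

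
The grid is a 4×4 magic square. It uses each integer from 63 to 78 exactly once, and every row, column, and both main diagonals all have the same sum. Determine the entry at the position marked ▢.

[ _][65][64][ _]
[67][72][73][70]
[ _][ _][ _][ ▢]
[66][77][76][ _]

The entries are 63 through 78, which sum to 1128, so each line sums to 1128/4 = 282.
The remaining cell in row 4 is (4,4) = 282 − 219 = 63.
Column 2: 65 + 72 + 77 + ? = 282, so (3,2) = 68.
Column 3 must total 282; the given cells sum to 213, so (3,3) = 69.
Main diagonal needs 282; the known cells sum to 204, so (1,1) = 78.
Anti-diagonal must total 282; the given cells sum to 207, so (1,4) = 75.
Column 1 needs 282; the known cells sum to 211, so (3,1) = 71.
Column 4 needs 282; the known cells sum to 208, so (3,4) = 74.

74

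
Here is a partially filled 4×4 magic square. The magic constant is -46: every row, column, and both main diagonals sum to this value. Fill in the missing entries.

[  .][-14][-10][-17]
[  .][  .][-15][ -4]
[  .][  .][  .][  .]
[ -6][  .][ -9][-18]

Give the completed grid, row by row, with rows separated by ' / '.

-5 -14 -10 -17 / -16 -11 -15 -4 / -19 -8 -12 -7 / -6 -13 -9 -18

Row 1: -14 + (-10) + (-17) + ? = -46, so (1,1) = -5.
The remaining cell in row 4 is (4,2) = -46 − (-33) = -13.
Column 3 must total -46; the given cells sum to -34, so (3,3) = -12.
Column 4 needs -46; the known cells sum to -39, so (3,4) = -7.
From main diagonal, -46 − (-5 + (-12) + (-18)) gives (2,2) = -11.
Using anti-diagonal: -17 + (-15) + (-6) + ? → (3,2) = -46 − (-38) = -8.
The remaining cell in row 2 is (2,1) = -46 − (-30) = -16.
Row 3: -8 + (-12) + (-7) + ? = -46, so (3,1) = -19.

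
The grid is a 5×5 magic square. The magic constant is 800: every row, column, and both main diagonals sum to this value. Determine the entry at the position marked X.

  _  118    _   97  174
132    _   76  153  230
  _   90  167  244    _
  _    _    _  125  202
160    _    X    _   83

139

Row 2 needs 800; the known cells sum to 591, so (2,2) = 209.
The remaining cell in column 4 is (5,4) = 800 − 619 = 181.
From column 5, 800 − (174 + 230 + 202 + 83) gives (3,5) = 111.
From main diagonal, 800 − (209 + 167 + 125 + 83) gives (1,1) = 216.
Using anti-diagonal: 174 + 153 + 167 + 160 + ? → (4,2) = 800 − 654 = 146.
Row 1 must total 800; the given cells sum to 605, so (1,3) = 195.
The remaining cell in row 3 is (3,1) = 800 − 612 = 188.
From column 1, 800 − (216 + 132 + 188 + 160) gives (4,1) = 104.
From column 2, 800 − (118 + 209 + 90 + 146) gives (5,2) = 237.
From row 4, 800 − (104 + 146 + 125 + 202) gives (4,3) = 223.
Row 5 needs 800; the known cells sum to 661, so (5,3) = 139.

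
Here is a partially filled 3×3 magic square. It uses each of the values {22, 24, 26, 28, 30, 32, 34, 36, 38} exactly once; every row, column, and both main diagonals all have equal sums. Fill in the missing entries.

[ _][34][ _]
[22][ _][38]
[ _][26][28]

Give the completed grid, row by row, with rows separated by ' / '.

32 34 24 / 22 30 38 / 36 26 28

The 9 entries sum to 270, so each line sums to 270/3 = 90.
Row 2 must total 90; the given cells sum to 60, so (2,2) = 30.
Row 3 needs 90; the known cells sum to 54, so (3,1) = 36.
Column 1: 22 + 36 + ? = 90, so (1,1) = 32.
Using column 3: 38 + 28 + ? → (1,3) = 90 − 66 = 24.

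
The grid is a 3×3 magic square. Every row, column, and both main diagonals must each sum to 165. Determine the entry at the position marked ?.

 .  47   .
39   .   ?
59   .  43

71

Row 3 must total 165; the given cells sum to 102, so (3,2) = 63.
The remaining cell in column 1 is (1,1) = 165 − 98 = 67.
Column 2 needs 165; the known cells sum to 110, so (2,2) = 55.
The remaining cell in anti-diagonal is (1,3) = 165 − 114 = 51.
Row 2 needs 165; the known cells sum to 94, so (2,3) = 71.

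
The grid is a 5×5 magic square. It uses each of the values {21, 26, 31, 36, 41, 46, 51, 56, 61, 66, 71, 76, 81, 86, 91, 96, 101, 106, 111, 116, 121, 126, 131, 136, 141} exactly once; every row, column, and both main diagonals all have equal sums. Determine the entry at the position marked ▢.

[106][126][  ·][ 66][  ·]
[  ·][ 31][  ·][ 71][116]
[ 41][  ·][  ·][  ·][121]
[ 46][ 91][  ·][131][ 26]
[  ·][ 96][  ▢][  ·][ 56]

The 25 entries sum to 2025, so each line sums to 2025/5 = 405.
Row 4: 46 + 91 + 131 + 26 + ? = 405, so (4,3) = 111.
Column 2 needs 405; the known cells sum to 344, so (3,2) = 61.
The remaining cell in column 5 is (1,5) = 405 − 319 = 86.
The remaining cell in main diagonal is (3,3) = 405 − 324 = 81.
The remaining cell in anti-diagonal is (5,1) = 405 − 329 = 76.
From row 1, 405 − (106 + 126 + 66 + 86) gives (1,3) = 21.
Using row 3: 41 + 61 + 81 + 121 + ? → (3,4) = 405 − 304 = 101.
From column 1, 405 − (106 + 41 + 46 + 76) gives (2,1) = 136.
Using column 4: 66 + 71 + 101 + 131 + ? → (5,4) = 405 − 369 = 36.
Row 2 must total 405; the given cells sum to 354, so (2,3) = 51.
Row 5 needs 405; the known cells sum to 264, so (5,3) = 141.

141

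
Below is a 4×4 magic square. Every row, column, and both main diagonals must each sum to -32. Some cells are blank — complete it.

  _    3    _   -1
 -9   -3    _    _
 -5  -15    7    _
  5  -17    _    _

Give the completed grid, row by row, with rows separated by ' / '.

From row 3, -32 − (-5 + (-15) + 7) gives (3,4) = -19.
The remaining cell in column 1 is (1,1) = -32 − (-9) = -23.
Main diagonal must total -32; the given cells sum to -19, so (4,4) = -13.
From anti-diagonal, -32 − (-1 + (-15) + 5) gives (2,3) = -21.
Row 1 must total -32; the given cells sum to -21, so (1,3) = -11.
Row 2 must total -32; the given cells sum to -33, so (2,4) = 1.
Row 4: 5 + (-17) + (-13) + ? = -32, so (4,3) = -7.

-23 3 -11 -1 / -9 -3 -21 1 / -5 -15 7 -19 / 5 -17 -7 -13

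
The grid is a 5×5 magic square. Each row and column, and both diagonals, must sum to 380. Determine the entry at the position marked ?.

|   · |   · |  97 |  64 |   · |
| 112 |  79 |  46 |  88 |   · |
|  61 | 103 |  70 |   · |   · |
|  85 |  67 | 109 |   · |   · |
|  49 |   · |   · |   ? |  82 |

Row 2 needs 380; the known cells sum to 325, so (2,5) = 55.
Column 1: 112 + 61 + 85 + 49 + ? = 380, so (1,1) = 73.
Using column 3: 97 + 46 + 70 + 109 + ? → (5,3) = 380 − 322 = 58.
Main diagonal must total 380; the given cells sum to 304, so (4,4) = 76.
Using anti-diagonal: 88 + 70 + 67 + 49 + ? → (1,5) = 380 − 274 = 106.
Row 1: 73 + 97 + 64 + 106 + ? = 380, so (1,2) = 40.
Row 4 must total 380; the given cells sum to 337, so (4,5) = 43.
From column 2, 380 − (40 + 79 + 103 + 67) gives (5,2) = 91.
Column 5: 106 + 55 + 43 + 82 + ? = 380, so (3,5) = 94.
Row 3 needs 380; the known cells sum to 328, so (3,4) = 52.
The remaining cell in row 5 is (5,4) = 380 − 280 = 100.

100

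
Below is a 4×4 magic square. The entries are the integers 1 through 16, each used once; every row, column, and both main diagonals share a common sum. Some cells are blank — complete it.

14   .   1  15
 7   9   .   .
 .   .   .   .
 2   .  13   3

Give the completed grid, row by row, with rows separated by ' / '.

14 4 1 15 / 7 9 12 6 / 11 5 8 10 / 2 16 13 3

The entries are 1 through 16, which sum to 136, so each line sums to 136/4 = 34.
Using row 1: 14 + 1 + 15 + ? → (1,2) = 34 − 30 = 4.
Using row 4: 2 + 13 + 3 + ? → (4,2) = 34 − 18 = 16.
The remaining cell in column 1 is (3,1) = 34 − 23 = 11.
The remaining cell in column 2 is (3,2) = 34 − 29 = 5.
Main diagonal needs 34; the known cells sum to 26, so (3,3) = 8.
Using anti-diagonal: 15 + 5 + 2 + ? → (2,3) = 34 − 22 = 12.
Using row 2: 7 + 9 + 12 + ? → (2,4) = 34 − 28 = 6.
Using row 3: 11 + 5 + 8 + ? → (3,4) = 34 − 24 = 10.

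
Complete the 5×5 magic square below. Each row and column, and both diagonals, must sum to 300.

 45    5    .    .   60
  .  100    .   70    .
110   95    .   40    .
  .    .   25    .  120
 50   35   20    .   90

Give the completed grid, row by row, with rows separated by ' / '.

45 5 115 75 60 / 15 100 85 70 30 / 110 95 55 40 0 / 80 65 25 10 120 / 50 35 20 105 90

Row 5 needs 300; the known cells sum to 195, so (5,4) = 105.
Column 2: 5 + 100 + 95 + 35 + ? = 300, so (4,2) = 65.
Anti-diagonal: 60 + 70 + 65 + 50 + ? = 300, so (3,3) = 55.
The remaining cell in row 3 is (3,5) = 300 − 300 = 0.
From column 5, 300 − (60 + 0 + 120 + 90) gives (2,5) = 30.
Main diagonal: 45 + 100 + 55 + 90 + ? = 300, so (4,4) = 10.
Row 4 must total 300; the given cells sum to 220, so (4,1) = 80.
Using column 1: 45 + 110 + 80 + 50 + ? → (2,1) = 300 − 285 = 15.
Column 4: 70 + 40 + 10 + 105 + ? = 300, so (1,4) = 75.
From row 1, 300 − (45 + 5 + 75 + 60) gives (1,3) = 115.
Row 2 needs 300; the known cells sum to 215, so (2,3) = 85.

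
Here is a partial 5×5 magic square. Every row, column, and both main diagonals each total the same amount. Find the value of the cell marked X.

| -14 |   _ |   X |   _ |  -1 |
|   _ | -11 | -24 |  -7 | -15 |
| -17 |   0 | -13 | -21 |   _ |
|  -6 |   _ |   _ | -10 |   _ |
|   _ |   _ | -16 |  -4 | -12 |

-5

Main diagonal is complete and sums to -60; that is the magic constant.
From row 2, -60 − (-11 + (-24) + (-7) + (-15)) gives (2,1) = -3.
Using row 3: -17 + 0 + (-13) + (-21) + ? → (3,5) = -60 − (-51) = -9.
Column 1 must total -60; the given cells sum to -40, so (5,1) = -20.
From column 4, -60 − (-7 + (-21) + (-10) + (-4)) gives (1,4) = -18.
The remaining cell in column 5 is (4,5) = -60 − (-37) = -23.
Anti-diagonal needs -60; the known cells sum to -41, so (4,2) = -19.
Row 4 needs -60; the known cells sum to -58, so (4,3) = -2.
Row 5 needs -60; the known cells sum to -52, so (5,2) = -8.
The remaining cell in column 2 is (1,2) = -60 − (-38) = -22.
Column 3 needs -60; the known cells sum to -55, so (1,3) = -5.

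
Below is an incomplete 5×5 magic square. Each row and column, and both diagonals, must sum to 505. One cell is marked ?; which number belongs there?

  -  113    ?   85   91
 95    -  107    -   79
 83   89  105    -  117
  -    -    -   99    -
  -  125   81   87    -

Using row 3: 83 + 89 + 105 + 117 + ? → (3,4) = 505 − 394 = 111.
The remaining cell in column 4 is (2,4) = 505 − 382 = 123.
Row 2 must total 505; the given cells sum to 404, so (2,2) = 101.
Using column 2: 113 + 101 + 89 + 125 + ? → (4,2) = 505 − 428 = 77.
Using anti-diagonal: 91 + 123 + 105 + 77 + ? → (5,1) = 505 − 396 = 109.
Row 5 needs 505; the known cells sum to 402, so (5,5) = 103.
Column 5 needs 505; the known cells sum to 390, so (4,5) = 115.
Main diagonal needs 505; the known cells sum to 408, so (1,1) = 97.
The remaining cell in row 1 is (1,3) = 505 − 386 = 119.

119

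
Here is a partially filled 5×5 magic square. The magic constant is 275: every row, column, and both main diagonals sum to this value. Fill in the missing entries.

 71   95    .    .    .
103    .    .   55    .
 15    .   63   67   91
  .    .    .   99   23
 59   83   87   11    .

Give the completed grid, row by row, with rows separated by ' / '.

71 95 19 43 47 / 103 7 31 55 79 / 15 39 63 67 91 / 27 51 75 99 23 / 59 83 87 11 35

Row 3 needs 275; the known cells sum to 236, so (3,2) = 39.
The remaining cell in row 5 is (5,5) = 275 − 240 = 35.
The remaining cell in column 1 is (4,1) = 275 − 248 = 27.
From column 4, 275 − (55 + 67 + 99 + 11) gives (1,4) = 43.
Main diagonal must total 275; the given cells sum to 268, so (2,2) = 7.
Using column 2: 95 + 7 + 39 + 83 + ? → (4,2) = 275 − 224 = 51.
Anti-diagonal must total 275; the given cells sum to 228, so (1,5) = 47.
Row 1: 71 + 95 + 43 + 47 + ? = 275, so (1,3) = 19.
From row 4, 275 − (27 + 51 + 99 + 23) gives (4,3) = 75.
Using column 3: 19 + 63 + 75 + 87 + ? → (2,3) = 275 − 244 = 31.
Column 5 must total 275; the given cells sum to 196, so (2,5) = 79.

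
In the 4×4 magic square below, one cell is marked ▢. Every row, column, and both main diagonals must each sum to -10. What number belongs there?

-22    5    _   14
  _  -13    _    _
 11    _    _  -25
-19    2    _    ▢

Row 1 must total -10; the given cells sum to -3, so (1,3) = -7.
Column 1 must total -10; the given cells sum to -30, so (2,1) = 20.
Column 2: 5 + (-13) + 2 + ? = -10, so (3,2) = -4.
Anti-diagonal: 14 + (-4) + (-19) + ? = -10, so (2,3) = -1.
From row 2, -10 − (20 + (-13) + (-1)) gives (2,4) = -16.
Row 3 needs -10; the known cells sum to -18, so (3,3) = 8.
Column 3 needs -10; the known cells sum to 0, so (4,3) = -10.
Column 4 needs -10; the known cells sum to -27, so (4,4) = 17.

17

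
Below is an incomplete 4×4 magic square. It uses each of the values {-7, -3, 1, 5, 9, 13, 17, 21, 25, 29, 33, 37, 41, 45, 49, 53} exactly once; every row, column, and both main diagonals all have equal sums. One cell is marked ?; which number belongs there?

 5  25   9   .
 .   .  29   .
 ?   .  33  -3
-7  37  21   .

45

The 16 entries sum to 368, so each line sums to 368/4 = 92.
Row 1 must total 92; the given cells sum to 39, so (1,4) = 53.
Row 4: -7 + 37 + 21 + ? = 92, so (4,4) = 41.
The remaining cell in column 4 is (2,4) = 92 − 91 = 1.
Main diagonal must total 92; the given cells sum to 79, so (2,2) = 13.
Anti-diagonal needs 92; the known cells sum to 75, so (3,2) = 17.
The remaining cell in row 2 is (2,1) = 92 − 43 = 49.
Using row 3: 17 + 33 + (-3) + ? → (3,1) = 92 − 47 = 45.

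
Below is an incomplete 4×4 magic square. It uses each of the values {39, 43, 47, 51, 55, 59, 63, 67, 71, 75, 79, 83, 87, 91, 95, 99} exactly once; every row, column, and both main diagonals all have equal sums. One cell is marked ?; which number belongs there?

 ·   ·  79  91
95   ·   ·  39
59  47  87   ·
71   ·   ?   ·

The 16 entries sum to 1104, so each line sums to 1104/4 = 276.
The remaining cell in row 3 is (3,4) = 276 − 193 = 83.
Column 1: 95 + 59 + 71 + ? = 276, so (1,1) = 51.
The remaining cell in column 4 is (4,4) = 276 − 213 = 63.
The remaining cell in main diagonal is (2,2) = 276 − 201 = 75.
Anti-diagonal must total 276; the given cells sum to 209, so (2,3) = 67.
The remaining cell in row 1 is (1,2) = 276 − 221 = 55.
The remaining cell in column 2 is (4,2) = 276 − 177 = 99.
Column 3 must total 276; the given cells sum to 233, so (4,3) = 43.

43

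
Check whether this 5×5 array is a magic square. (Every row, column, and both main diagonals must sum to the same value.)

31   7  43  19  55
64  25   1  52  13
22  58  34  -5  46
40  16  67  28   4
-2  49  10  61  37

Yes

Row 1: 31 + 7 + 43 + 19 + 55 = 155.
Row 2: 64 + 25 + 1 + 52 + 13 = 155.
Row 3: 22 + 58 + 34 + (-5) + 46 = 155.
Row 4: 40 + 16 + 67 + 28 + 4 = 155.
Row 5: -2 + 49 + 10 + 61 + 37 = 155.
Column 1: 31 + 64 + 22 + 40 + (-2) = 155.
Column 2: 7 + 25 + 58 + 16 + 49 = 155.
Column 3: 43 + 1 + 34 + 67 + 10 = 155.
Column 4: 19 + 52 + (-5) + 28 + 61 = 155.
Column 5: 55 + 13 + 46 + 4 + 37 = 155.
Main diagonal: 31 + 25 + 34 + 28 + 37 = 155.
Anti-diagonal: 55 + 52 + 34 + 16 + (-2) = 155.
All lines sum to 155.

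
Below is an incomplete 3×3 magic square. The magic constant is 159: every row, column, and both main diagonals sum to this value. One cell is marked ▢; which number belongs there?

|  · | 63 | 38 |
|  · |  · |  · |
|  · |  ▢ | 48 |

43

The remaining cell in row 1 is (1,1) = 159 − 101 = 58.
From column 3, 159 − (38 + 48) gives (2,3) = 73.
Using main diagonal: 58 + 48 + ? → (2,2) = 159 − 106 = 53.
Anti-diagonal: 38 + 53 + ? = 159, so (3,1) = 68.
Row 2: 53 + 73 + ? = 159, so (2,1) = 33.
Row 3 needs 159; the known cells sum to 116, so (3,2) = 43.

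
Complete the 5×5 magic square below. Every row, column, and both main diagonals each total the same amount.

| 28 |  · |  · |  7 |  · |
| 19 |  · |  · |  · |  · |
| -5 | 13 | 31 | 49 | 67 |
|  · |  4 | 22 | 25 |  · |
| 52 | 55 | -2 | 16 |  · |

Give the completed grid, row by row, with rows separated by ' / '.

Row 3 is already complete: -5 + 13 + 31 + 49 + 67 = 155, so that is the magic constant.
Row 5: 52 + 55 + (-2) + 16 + ? = 155, so (5,5) = 34.
Column 1 needs 155; the known cells sum to 94, so (4,1) = 61.
Column 4: 7 + 49 + 25 + 16 + ? = 155, so (2,4) = 58.
Main diagonal must total 155; the given cells sum to 118, so (2,2) = 37.
Using anti-diagonal: 58 + 31 + 4 + 52 + ? → (1,5) = 155 − 145 = 10.
Row 4: 61 + 4 + 22 + 25 + ? = 155, so (4,5) = 43.
Column 2 needs 155; the known cells sum to 109, so (1,2) = 46.
Using column 5: 10 + 67 + 43 + 34 + ? → (2,5) = 155 − 154 = 1.
The remaining cell in row 1 is (1,3) = 155 − 91 = 64.
Row 2: 19 + 37 + 58 + 1 + ? = 155, so (2,3) = 40.

28 46 64 7 10 / 19 37 40 58 1 / -5 13 31 49 67 / 61 4 22 25 43 / 52 55 -2 16 34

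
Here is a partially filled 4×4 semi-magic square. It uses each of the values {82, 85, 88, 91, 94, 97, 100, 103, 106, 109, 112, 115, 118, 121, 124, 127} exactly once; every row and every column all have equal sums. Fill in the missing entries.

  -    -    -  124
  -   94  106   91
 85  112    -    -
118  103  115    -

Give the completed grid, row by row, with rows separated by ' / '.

The 16 entries sum to 1672, so each line sums to 1672/4 = 418.
Row 2: 94 + 106 + 91 + ? = 418, so (2,1) = 127.
Row 4 needs 418; the known cells sum to 336, so (4,4) = 82.
Column 1 needs 418; the known cells sum to 330, so (1,1) = 88.
Column 2 must total 418; the given cells sum to 309, so (1,2) = 109.
From column 4, 418 − (124 + 91 + 82) gives (3,4) = 121.
Row 1 needs 418; the known cells sum to 321, so (1,3) = 97.
Using row 3: 85 + 112 + 121 + ? → (3,3) = 418 − 318 = 100.

88 109 97 124 / 127 94 106 91 / 85 112 100 121 / 118 103 115 82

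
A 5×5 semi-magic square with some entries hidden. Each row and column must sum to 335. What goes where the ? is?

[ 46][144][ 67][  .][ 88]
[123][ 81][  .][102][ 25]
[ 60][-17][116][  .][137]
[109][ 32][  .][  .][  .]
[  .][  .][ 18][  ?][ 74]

Row 1: 46 + 144 + 67 + 88 + ? = 335, so (1,4) = -10.
From row 2, 335 − (123 + 81 + 102 + 25) gives (2,3) = 4.
From row 3, 335 − (60 + (-17) + 116 + 137) gives (3,4) = 39.
Column 1 must total 335; the given cells sum to 338, so (5,1) = -3.
Column 2: 144 + 81 + (-17) + 32 + ? = 335, so (5,2) = 95.
Column 3: 67 + 4 + 116 + 18 + ? = 335, so (4,3) = 130.
Using column 5: 88 + 25 + 137 + 74 + ? → (4,5) = 335 − 324 = 11.
Row 4: 109 + 32 + 130 + 11 + ? = 335, so (4,4) = 53.
Using row 5: -3 + 95 + 18 + 74 + ? → (5,4) = 335 − 184 = 151.

151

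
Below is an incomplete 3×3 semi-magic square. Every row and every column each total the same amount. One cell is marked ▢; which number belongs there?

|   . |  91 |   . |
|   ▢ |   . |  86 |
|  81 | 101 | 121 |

106

Row 3 is complete and sums to 303; that is the magic constant.
Column 2: 91 + 101 + ? = 303, so (2,2) = 111.
The remaining cell in column 3 is (1,3) = 303 − 207 = 96.
Row 1 must total 303; the given cells sum to 187, so (1,1) = 116.
Row 2 needs 303; the known cells sum to 197, so (2,1) = 106.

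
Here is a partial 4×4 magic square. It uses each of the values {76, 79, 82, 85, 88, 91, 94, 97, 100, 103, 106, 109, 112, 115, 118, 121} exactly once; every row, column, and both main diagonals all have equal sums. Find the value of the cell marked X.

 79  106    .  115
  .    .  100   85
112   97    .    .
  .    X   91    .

103

The 16 entries sum to 1576, so each line sums to 1576/4 = 394.
From row 1, 394 − (79 + 106 + 115) gives (1,3) = 94.
Column 3: 94 + 100 + 91 + ? = 394, so (3,3) = 109.
From anti-diagonal, 394 − (115 + 100 + 97) gives (4,1) = 82.
The remaining cell in row 3 is (3,4) = 394 − 318 = 76.
Column 1: 79 + 112 + 82 + ? = 394, so (2,1) = 121.
Column 4: 115 + 85 + 76 + ? = 394, so (4,4) = 118.
Main diagonal: 79 + 109 + 118 + ? = 394, so (2,2) = 88.
Row 4 must total 394; the given cells sum to 291, so (4,2) = 103.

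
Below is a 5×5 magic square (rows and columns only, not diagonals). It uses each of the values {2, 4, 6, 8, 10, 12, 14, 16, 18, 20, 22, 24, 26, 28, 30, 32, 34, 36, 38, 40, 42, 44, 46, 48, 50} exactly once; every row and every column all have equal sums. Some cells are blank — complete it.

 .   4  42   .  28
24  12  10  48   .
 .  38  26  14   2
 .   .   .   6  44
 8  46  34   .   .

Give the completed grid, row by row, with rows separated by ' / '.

16 4 42 40 28 / 24 12 10 48 36 / 50 38 26 14 2 / 32 30 18 6 44 / 8 46 34 22 20

The 25 entries sum to 650, so each line sums to 650/5 = 130.
Row 2: 24 + 12 + 10 + 48 + ? = 130, so (2,5) = 36.
From row 3, 130 − (38 + 26 + 14 + 2) gives (3,1) = 50.
The remaining cell in column 2 is (4,2) = 130 − 100 = 30.
From column 3, 130 − (42 + 10 + 26 + 34) gives (4,3) = 18.
From column 5, 130 − (28 + 36 + 2 + 44) gives (5,5) = 20.
Row 4: 30 + 18 + 6 + 44 + ? = 130, so (4,1) = 32.
Row 5 needs 130; the known cells sum to 108, so (5,4) = 22.
From column 1, 130 − (24 + 50 + 32 + 8) gives (1,1) = 16.
Using column 4: 48 + 14 + 6 + 22 + ? → (1,4) = 130 − 90 = 40.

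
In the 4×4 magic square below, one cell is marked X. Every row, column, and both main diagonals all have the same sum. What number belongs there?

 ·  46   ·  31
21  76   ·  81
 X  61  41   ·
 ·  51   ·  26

36

Column 2 is complete and sums to 234; that is the magic constant.
Row 2 needs 234; the known cells sum to 178, so (2,3) = 56.
Using column 4: 31 + 81 + 26 + ? → (3,4) = 234 − 138 = 96.
The remaining cell in main diagonal is (1,1) = 234 − 143 = 91.
Using anti-diagonal: 31 + 56 + 61 + ? → (4,1) = 234 − 148 = 86.
From row 1, 234 − (91 + 46 + 31) gives (1,3) = 66.
The remaining cell in row 3 is (3,1) = 234 − 198 = 36.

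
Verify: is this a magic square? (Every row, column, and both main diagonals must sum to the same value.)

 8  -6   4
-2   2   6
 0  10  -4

Yes

Row 1: 8 + (-6) + 4 = 6.
Row 2: -2 + 2 + 6 = 6.
Row 3: 0 + 10 + (-4) = 6.
Column 1: 8 + (-2) + 0 = 6.
Column 2: -6 + 2 + 10 = 6.
Column 3: 4 + 6 + (-4) = 6.
Main diagonal: 8 + 2 + (-4) = 6.
Anti-diagonal: 4 + 2 + 0 = 6.
All lines sum to 6.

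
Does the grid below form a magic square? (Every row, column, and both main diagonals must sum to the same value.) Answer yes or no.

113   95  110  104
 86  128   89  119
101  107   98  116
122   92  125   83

Row 1: 113 + 95 + 110 + 104 = 422.
Row 2: 86 + 128 + 89 + 119 = 422.
Row 3: 101 + 107 + 98 + 116 = 422.
Row 4: 122 + 92 + 125 + 83 = 422.
Column 1: 113 + 86 + 101 + 122 = 422.
Column 2: 95 + 128 + 107 + 92 = 422.
Column 3: 110 + 89 + 98 + 125 = 422.
Column 4: 104 + 119 + 116 + 83 = 422.
Main diagonal: 113 + 128 + 98 + 83 = 422.
Anti-diagonal: 104 + 89 + 107 + 122 = 422.
All lines sum to 422.

Yes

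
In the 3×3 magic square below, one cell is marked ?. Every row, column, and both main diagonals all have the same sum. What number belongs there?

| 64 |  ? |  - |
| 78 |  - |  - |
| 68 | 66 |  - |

Column 1 is complete and sums to 210; that is the magic constant.
The remaining cell in row 3 is (3,3) = 210 − 134 = 76.
Main diagonal: 64 + 76 + ? = 210, so (2,2) = 70.
From anti-diagonal, 210 − (70 + 68) gives (1,3) = 72.
Row 1 must total 210; the given cells sum to 136, so (1,2) = 74.

74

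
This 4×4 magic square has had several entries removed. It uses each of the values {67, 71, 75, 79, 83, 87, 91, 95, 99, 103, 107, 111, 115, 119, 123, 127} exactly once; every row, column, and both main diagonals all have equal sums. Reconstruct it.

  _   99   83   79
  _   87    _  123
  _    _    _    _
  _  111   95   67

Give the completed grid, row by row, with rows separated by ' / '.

127 99 83 79 / 75 87 103 123 / 71 91 107 119 / 115 111 95 67

The 16 entries sum to 1552, so each line sums to 1552/4 = 388.
The remaining cell in row 1 is (1,1) = 388 − 261 = 127.
The remaining cell in row 4 is (4,1) = 388 − 273 = 115.
Using column 2: 99 + 87 + 111 + ? → (3,2) = 388 − 297 = 91.
The remaining cell in column 4 is (3,4) = 388 − 269 = 119.
Main diagonal needs 388; the known cells sum to 281, so (3,3) = 107.
Anti-diagonal must total 388; the given cells sum to 285, so (2,3) = 103.
Row 2 must total 388; the given cells sum to 313, so (2,1) = 75.
Row 3 must total 388; the given cells sum to 317, so (3,1) = 71.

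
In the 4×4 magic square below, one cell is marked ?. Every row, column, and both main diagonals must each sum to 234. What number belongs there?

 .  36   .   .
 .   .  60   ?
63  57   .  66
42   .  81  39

From row 3, 234 − (63 + 57 + 66) gives (3,3) = 48.
The remaining cell in row 4 is (4,2) = 234 − 162 = 72.
Column 2 needs 234; the known cells sum to 165, so (2,2) = 69.
Column 3 must total 234; the given cells sum to 189, so (1,3) = 45.
The remaining cell in main diagonal is (1,1) = 234 − 156 = 78.
Using anti-diagonal: 60 + 57 + 42 + ? → (1,4) = 234 − 159 = 75.
Column 1: 78 + 63 + 42 + ? = 234, so (2,1) = 51.
From column 4, 234 − (75 + 66 + 39) gives (2,4) = 54.

54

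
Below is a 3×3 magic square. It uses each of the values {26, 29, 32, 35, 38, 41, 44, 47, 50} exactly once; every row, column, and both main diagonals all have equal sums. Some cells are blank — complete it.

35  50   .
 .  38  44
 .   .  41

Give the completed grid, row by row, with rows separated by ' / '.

The 9 entries sum to 342, so each line sums to 342/3 = 114.
From row 1, 114 − (35 + 50) gives (1,3) = 29.
Row 2 must total 114; the given cells sum to 82, so (2,1) = 32.
Column 1 needs 114; the known cells sum to 67, so (3,1) = 47.
Column 2 must total 114; the given cells sum to 88, so (3,2) = 26.

35 50 29 / 32 38 44 / 47 26 41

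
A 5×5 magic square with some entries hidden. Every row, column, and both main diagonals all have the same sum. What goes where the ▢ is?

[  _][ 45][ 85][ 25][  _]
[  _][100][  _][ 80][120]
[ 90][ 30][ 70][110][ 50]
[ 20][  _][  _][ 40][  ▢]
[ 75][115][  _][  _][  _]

Row 3 is complete and sums to 350; that is the magic constant.
Column 2 needs 350; the known cells sum to 290, so (4,2) = 60.
Using column 4: 25 + 80 + 110 + 40 + ? → (5,4) = 350 − 255 = 95.
Using anti-diagonal: 80 + 70 + 60 + 75 + ? → (1,5) = 350 − 285 = 65.
Row 1 must total 350; the given cells sum to 220, so (1,1) = 130.
The remaining cell in column 1 is (2,1) = 350 − 315 = 35.
The remaining cell in main diagonal is (5,5) = 350 − 340 = 10.
Row 2 needs 350; the known cells sum to 335, so (2,3) = 15.
Row 5 must total 350; the given cells sum to 295, so (5,3) = 55.
Column 3: 85 + 15 + 70 + 55 + ? = 350, so (4,3) = 125.
From column 5, 350 − (65 + 120 + 50 + 10) gives (4,5) = 105.

105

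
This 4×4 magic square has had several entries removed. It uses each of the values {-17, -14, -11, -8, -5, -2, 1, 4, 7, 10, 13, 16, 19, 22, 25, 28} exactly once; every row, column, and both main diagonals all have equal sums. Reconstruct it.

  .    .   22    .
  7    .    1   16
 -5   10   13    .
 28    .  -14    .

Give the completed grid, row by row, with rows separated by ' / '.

-8 25 22 -17 / 7 -2 1 16 / -5 10 13 4 / 28 -11 -14 19

The 16 entries sum to 88, so each line sums to 88/4 = 22.
Row 2 needs 22; the known cells sum to 24, so (2,2) = -2.
Using row 3: -5 + 10 + 13 + ? → (3,4) = 22 − 18 = 4.
Column 1 needs 22; the known cells sum to 30, so (1,1) = -8.
Main diagonal: -8 + (-2) + 13 + ? = 22, so (4,4) = 19.
Using anti-diagonal: 1 + 10 + 28 + ? → (1,4) = 22 − 39 = -17.
Using row 1: -8 + 22 + (-17) + ? → (1,2) = 22 − (-3) = 25.
Using row 4: 28 + (-14) + 19 + ? → (4,2) = 22 − 33 = -11.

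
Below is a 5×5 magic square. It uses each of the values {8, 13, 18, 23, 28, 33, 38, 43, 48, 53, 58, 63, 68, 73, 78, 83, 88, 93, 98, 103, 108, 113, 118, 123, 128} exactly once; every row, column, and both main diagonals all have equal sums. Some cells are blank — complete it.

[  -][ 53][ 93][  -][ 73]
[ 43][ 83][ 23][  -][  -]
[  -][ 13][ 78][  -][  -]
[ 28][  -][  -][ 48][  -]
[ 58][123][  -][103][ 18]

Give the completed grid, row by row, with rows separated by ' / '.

The 25 entries sum to 1700, so each line sums to 1700/5 = 340.
Using row 5: 58 + 123 + 103 + 18 + ? → (5,3) = 340 − 302 = 38.
From column 2, 340 − (53 + 83 + 13 + 123) gives (4,2) = 68.
Column 3 needs 340; the known cells sum to 232, so (4,3) = 108.
Using main diagonal: 83 + 78 + 48 + 18 + ? → (1,1) = 340 − 227 = 113.
The remaining cell in anti-diagonal is (2,4) = 340 − 277 = 63.
Row 1 must total 340; the given cells sum to 332, so (1,4) = 8.
From row 2, 340 − (43 + 83 + 23 + 63) gives (2,5) = 128.
Row 4 must total 340; the given cells sum to 252, so (4,5) = 88.
Column 1 must total 340; the given cells sum to 242, so (3,1) = 98.
From column 4, 340 − (8 + 63 + 48 + 103) gives (3,4) = 118.
Column 5 must total 340; the given cells sum to 307, so (3,5) = 33.

113 53 93 8 73 / 43 83 23 63 128 / 98 13 78 118 33 / 28 68 108 48 88 / 58 123 38 103 18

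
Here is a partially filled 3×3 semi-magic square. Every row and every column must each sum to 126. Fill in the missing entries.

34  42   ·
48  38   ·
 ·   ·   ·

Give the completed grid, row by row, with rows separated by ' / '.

Using row 1: 34 + 42 + ? → (1,3) = 126 − 76 = 50.
Row 2: 48 + 38 + ? = 126, so (2,3) = 40.
From column 1, 126 − (34 + 48) gives (3,1) = 44.
Column 2 needs 126; the known cells sum to 80, so (3,2) = 46.
Column 3: 50 + 40 + ? = 126, so (3,3) = 36.

34 42 50 / 48 38 40 / 44 46 36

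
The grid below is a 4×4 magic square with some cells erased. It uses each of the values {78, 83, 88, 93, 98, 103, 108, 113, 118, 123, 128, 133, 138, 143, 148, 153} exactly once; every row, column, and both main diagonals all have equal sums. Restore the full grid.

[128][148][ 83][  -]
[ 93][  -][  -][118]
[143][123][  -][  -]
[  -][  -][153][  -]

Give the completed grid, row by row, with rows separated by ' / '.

128 148 83 103 / 93 113 138 118 / 143 123 88 108 / 98 78 153 133

The 16 entries sum to 1848, so each line sums to 1848/4 = 462.
Row 1 needs 462; the known cells sum to 359, so (1,4) = 103.
Column 1 must total 462; the given cells sum to 364, so (4,1) = 98.
Anti-diagonal: 103 + 123 + 98 + ? = 462, so (2,3) = 138.
Using row 2: 93 + 138 + 118 + ? → (2,2) = 462 − 349 = 113.
Column 2: 148 + 113 + 123 + ? = 462, so (4,2) = 78.
From column 3, 462 − (83 + 138 + 153) gives (3,3) = 88.
The remaining cell in main diagonal is (4,4) = 462 − 329 = 133.
Row 3 must total 462; the given cells sum to 354, so (3,4) = 108.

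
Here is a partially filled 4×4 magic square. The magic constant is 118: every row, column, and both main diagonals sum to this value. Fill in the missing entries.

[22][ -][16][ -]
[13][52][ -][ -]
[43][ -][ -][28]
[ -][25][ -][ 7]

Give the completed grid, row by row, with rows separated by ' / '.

The remaining cell in column 1 is (4,1) = 118 − 78 = 40.
Main diagonal must total 118; the given cells sum to 81, so (3,3) = 37.
From row 3, 118 − (43 + 37 + 28) gives (3,2) = 10.
Row 4: 40 + 25 + 7 + ? = 118, so (4,3) = 46.
The remaining cell in column 2 is (1,2) = 118 − 87 = 31.
Column 3: 16 + 37 + 46 + ? = 118, so (2,3) = 19.
Anti-diagonal must total 118; the given cells sum to 69, so (1,4) = 49.
Row 2 needs 118; the known cells sum to 84, so (2,4) = 34.

22 31 16 49 / 13 52 19 34 / 43 10 37 28 / 40 25 46 7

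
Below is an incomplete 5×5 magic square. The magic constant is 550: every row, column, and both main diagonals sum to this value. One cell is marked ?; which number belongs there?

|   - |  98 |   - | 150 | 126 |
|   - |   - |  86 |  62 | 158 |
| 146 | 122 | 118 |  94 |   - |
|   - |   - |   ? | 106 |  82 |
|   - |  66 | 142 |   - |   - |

Row 3: 146 + 122 + 118 + 94 + ? = 550, so (3,5) = 70.
Column 4 needs 550; the known cells sum to 412, so (5,4) = 138.
Column 5 must total 550; the given cells sum to 436, so (5,5) = 114.
Row 5 needs 550; the known cells sum to 460, so (5,1) = 90.
Using anti-diagonal: 126 + 62 + 118 + 90 + ? → (4,2) = 550 − 396 = 154.
Using column 2: 98 + 122 + 154 + 66 + ? → (2,2) = 550 − 440 = 110.
Using main diagonal: 110 + 118 + 106 + 114 + ? → (1,1) = 550 − 448 = 102.
Using row 1: 102 + 98 + 150 + 126 + ? → (1,3) = 550 − 476 = 74.
Row 2: 110 + 86 + 62 + 158 + ? = 550, so (2,1) = 134.
From column 1, 550 − (102 + 134 + 146 + 90) gives (4,1) = 78.
Column 3: 74 + 86 + 118 + 142 + ? = 550, so (4,3) = 130.

130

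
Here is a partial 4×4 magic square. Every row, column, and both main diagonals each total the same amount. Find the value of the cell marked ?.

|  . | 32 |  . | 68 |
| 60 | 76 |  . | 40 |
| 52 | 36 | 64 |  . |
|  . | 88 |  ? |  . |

28

Column 2 is complete and sums to 232; that is the magic constant.
Row 2 must total 232; the given cells sum to 176, so (2,3) = 56.
Using row 3: 52 + 36 + 64 + ? → (3,4) = 232 − 152 = 80.
Column 4 needs 232; the known cells sum to 188, so (4,4) = 44.
Main diagonal needs 232; the known cells sum to 184, so (1,1) = 48.
Anti-diagonal must total 232; the given cells sum to 160, so (4,1) = 72.
Row 1: 48 + 32 + 68 + ? = 232, so (1,3) = 84.
Using row 4: 72 + 88 + 44 + ? → (4,3) = 232 − 204 = 28.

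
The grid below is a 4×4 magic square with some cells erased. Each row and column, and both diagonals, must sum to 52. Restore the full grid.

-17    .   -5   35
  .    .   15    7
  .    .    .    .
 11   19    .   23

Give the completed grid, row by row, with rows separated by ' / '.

Row 1: -17 + (-5) + 35 + ? = 52, so (1,2) = 39.
Using row 4: 11 + 19 + 23 + ? → (4,3) = 52 − 53 = -1.
Column 3 must total 52; the given cells sum to 9, so (3,3) = 43.
The remaining cell in column 4 is (3,4) = 52 − 65 = -13.
The remaining cell in main diagonal is (2,2) = 52 − 49 = 3.
The remaining cell in anti-diagonal is (3,2) = 52 − 61 = -9.
The remaining cell in row 2 is (2,1) = 52 − 25 = 27.
Using row 3: -9 + 43 + (-13) + ? → (3,1) = 52 − 21 = 31.

-17 39 -5 35 / 27 3 15 7 / 31 -9 43 -13 / 11 19 -1 23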